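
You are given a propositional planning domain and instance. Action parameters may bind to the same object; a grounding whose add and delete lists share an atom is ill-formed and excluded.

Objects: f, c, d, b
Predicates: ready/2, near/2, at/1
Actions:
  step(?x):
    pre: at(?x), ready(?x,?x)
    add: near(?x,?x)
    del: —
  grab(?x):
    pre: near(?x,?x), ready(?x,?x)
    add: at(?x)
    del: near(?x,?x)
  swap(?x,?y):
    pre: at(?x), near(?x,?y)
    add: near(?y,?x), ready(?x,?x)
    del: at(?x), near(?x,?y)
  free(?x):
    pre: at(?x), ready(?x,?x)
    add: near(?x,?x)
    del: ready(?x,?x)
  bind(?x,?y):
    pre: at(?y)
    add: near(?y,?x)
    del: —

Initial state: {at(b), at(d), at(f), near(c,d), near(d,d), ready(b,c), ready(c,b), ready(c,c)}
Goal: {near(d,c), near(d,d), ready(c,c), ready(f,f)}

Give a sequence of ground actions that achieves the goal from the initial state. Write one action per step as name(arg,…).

1. bind(c,f)  →  {at(b), at(d), at(f), near(c,d), near(d,d), near(f,c), ready(b,c), ready(c,b), ready(c,c)}
2. swap(f,c)  →  {at(b), at(d), near(c,d), near(c,f), near(d,d), ready(b,c), ready(c,b), ready(c,c), ready(f,f)}
3. bind(c,d)  →  {at(b), at(d), near(c,d), near(c,f), near(d,c), near(d,d), ready(b,c), ready(c,b), ready(c,c), ready(f,f)}

bind(c,f); swap(f,c); bind(c,d)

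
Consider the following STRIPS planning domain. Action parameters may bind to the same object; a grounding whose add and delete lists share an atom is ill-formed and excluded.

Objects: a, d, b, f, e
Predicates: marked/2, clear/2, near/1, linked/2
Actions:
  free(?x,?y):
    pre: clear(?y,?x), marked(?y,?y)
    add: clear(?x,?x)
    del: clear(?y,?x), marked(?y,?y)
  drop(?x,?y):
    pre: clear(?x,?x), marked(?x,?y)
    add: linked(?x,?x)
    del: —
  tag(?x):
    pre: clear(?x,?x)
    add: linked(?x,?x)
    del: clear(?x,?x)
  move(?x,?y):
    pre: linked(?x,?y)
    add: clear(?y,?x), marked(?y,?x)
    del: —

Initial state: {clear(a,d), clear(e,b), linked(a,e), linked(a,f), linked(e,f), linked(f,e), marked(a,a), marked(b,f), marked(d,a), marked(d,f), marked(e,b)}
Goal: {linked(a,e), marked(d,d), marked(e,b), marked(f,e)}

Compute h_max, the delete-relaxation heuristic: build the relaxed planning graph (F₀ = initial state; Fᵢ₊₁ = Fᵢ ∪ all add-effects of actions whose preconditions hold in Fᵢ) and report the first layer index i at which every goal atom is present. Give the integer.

3

F0 = init (11 atoms)
F1 = F0 ∪ {clear(d,d), clear(e,a), clear(e,f), clear(f,a), clear(f,e), marked(e,a), marked(e,f), marked(f,a), marked(f,e)}  (20 atoms)
F2 = F1 ∪ {linked(d,d)}  (21 atoms)
F3 = F2 ∪ {marked(d,d)}  (22 atoms)
goal ⊆ F3  ⇒  h_max = 3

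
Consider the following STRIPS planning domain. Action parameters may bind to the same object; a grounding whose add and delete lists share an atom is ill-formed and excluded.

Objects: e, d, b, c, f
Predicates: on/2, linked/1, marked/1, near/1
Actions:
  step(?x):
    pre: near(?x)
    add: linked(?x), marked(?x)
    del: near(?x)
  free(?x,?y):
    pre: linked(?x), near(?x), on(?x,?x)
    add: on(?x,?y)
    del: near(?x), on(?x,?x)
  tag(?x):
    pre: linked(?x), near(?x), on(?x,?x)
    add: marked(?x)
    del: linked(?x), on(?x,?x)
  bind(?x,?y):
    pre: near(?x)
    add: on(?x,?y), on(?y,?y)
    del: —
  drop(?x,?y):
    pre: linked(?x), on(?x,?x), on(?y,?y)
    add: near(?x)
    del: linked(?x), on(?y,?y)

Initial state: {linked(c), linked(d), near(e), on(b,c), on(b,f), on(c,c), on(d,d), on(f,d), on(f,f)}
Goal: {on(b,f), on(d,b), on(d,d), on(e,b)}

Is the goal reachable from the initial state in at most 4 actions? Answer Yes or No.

1. bind(e,b)  →  {linked(c), linked(d), near(e), on(b,b), on(b,c), on(b,f), on(c,c), on(d,d), on(e,b), on(f,d), on(f,f)}
2. drop(d,b)  →  {linked(c), near(d), near(e), on(b,c), on(b,f), on(c,c), on(d,d), on(e,b), on(f,d), on(f,f)}
3. bind(d,b)  →  {linked(c), near(d), near(e), on(b,b), on(b,c), on(b,f), on(c,c), on(d,b), on(d,d), on(e,b), on(f,d), on(f,f)}
optimal plan length = 3; 3 ≤ 4

Yes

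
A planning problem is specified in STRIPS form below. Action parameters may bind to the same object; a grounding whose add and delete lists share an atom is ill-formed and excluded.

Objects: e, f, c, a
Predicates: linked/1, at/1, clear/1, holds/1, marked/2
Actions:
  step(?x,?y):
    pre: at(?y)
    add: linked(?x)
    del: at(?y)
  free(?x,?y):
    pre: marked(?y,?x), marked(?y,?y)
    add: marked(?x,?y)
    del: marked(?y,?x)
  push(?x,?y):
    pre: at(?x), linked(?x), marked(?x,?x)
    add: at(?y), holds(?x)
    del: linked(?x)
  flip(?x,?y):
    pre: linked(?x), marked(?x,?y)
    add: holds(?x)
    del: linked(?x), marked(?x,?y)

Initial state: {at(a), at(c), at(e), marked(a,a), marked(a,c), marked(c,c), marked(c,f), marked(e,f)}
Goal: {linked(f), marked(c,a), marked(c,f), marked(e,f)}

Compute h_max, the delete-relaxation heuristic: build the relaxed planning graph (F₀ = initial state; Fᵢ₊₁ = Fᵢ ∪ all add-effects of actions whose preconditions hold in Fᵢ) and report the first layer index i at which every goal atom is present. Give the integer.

F0 = init (8 atoms)
F1 = F0 ∪ {linked(a), linked(c), linked(e), linked(f), marked(c,a), marked(f,c)}  (14 atoms)
goal ⊆ F1  ⇒  h_max = 1

1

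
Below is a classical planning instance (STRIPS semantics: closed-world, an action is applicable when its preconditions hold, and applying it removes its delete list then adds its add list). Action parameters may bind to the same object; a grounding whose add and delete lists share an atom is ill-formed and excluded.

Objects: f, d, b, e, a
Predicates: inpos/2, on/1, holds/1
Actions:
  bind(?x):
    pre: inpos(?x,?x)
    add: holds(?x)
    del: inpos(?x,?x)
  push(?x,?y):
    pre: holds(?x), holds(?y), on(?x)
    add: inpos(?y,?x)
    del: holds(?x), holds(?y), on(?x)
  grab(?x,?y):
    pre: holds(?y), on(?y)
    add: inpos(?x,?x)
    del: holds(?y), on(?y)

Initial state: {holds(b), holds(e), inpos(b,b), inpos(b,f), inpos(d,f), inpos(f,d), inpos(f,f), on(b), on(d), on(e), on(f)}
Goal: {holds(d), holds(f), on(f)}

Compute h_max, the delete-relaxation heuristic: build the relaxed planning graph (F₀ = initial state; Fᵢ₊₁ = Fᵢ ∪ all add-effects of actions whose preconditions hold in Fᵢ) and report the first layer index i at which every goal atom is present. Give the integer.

2

F0 = init (11 atoms)
F1 = F0 ∪ {holds(f), inpos(a,a), inpos(b,e), inpos(d,d), inpos(e,b), inpos(e,e)}  (17 atoms)
F2 = F1 ∪ {holds(a), holds(d), inpos(e,f), inpos(f,b), inpos(f,e)}  (22 atoms)
goal ⊆ F2  ⇒  h_max = 2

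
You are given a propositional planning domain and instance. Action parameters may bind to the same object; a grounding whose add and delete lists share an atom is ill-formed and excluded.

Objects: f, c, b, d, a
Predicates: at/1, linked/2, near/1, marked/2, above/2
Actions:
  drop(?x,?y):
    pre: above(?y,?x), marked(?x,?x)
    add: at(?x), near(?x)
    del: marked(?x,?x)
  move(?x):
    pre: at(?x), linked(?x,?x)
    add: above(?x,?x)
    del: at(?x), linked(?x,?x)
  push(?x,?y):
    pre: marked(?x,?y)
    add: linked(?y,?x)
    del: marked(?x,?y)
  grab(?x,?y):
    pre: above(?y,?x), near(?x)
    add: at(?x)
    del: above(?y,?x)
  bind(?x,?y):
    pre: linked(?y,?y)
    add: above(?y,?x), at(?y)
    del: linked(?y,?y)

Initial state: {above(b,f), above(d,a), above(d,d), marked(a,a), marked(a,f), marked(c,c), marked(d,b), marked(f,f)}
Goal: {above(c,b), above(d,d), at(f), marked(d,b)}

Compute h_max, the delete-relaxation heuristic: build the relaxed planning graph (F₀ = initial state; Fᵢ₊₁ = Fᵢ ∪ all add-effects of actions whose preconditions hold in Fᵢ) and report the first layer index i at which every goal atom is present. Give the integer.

2

F0 = init (8 atoms)
F1 = F0 ∪ {at(a), at(f), linked(a,a), linked(b,d), linked(c,c), linked(f,a), linked(f,f), near(a), near(f)}  (17 atoms)
F2 = F1 ∪ {above(a,a), above(a,b), above(a,c), above(a,d), above(a,f), above(c,a), above(c,b), above(c,c), above(c,d), above(c,f), above(f,a), above(f,b), above(f,c), above(f,d), above(f,f), at(c)}  (33 atoms)
goal ⊆ F2  ⇒  h_max = 2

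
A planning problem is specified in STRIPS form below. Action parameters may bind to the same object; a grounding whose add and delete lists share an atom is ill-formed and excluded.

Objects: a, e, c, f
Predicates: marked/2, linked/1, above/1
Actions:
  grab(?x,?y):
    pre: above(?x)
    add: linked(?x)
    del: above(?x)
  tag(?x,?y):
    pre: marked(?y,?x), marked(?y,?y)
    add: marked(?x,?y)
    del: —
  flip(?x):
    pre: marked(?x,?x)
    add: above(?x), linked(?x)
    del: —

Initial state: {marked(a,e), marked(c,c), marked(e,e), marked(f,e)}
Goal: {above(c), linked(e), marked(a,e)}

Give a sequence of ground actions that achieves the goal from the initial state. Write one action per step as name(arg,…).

1. flip(e)  →  {above(e), linked(e), marked(a,e), marked(c,c), marked(e,e), marked(f,e)}
2. flip(c)  →  {above(c), above(e), linked(c), linked(e), marked(a,e), marked(c,c), marked(e,e), marked(f,e)}

flip(e); flip(c)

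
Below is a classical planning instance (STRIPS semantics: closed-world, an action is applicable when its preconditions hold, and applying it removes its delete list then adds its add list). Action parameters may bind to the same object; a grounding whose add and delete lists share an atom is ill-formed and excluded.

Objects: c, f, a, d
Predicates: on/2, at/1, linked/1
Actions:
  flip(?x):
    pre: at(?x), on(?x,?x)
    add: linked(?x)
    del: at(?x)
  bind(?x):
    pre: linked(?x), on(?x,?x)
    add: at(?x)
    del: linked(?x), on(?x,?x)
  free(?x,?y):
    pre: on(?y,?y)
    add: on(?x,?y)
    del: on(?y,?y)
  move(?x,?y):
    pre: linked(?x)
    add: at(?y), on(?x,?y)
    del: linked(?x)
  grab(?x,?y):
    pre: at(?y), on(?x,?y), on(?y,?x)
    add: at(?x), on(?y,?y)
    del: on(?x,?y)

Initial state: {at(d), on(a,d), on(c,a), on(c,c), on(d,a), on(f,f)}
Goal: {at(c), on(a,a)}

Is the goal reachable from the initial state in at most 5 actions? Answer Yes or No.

1. free(a,c)  →  {at(d), on(a,c), on(a,d), on(c,a), on(d,a), on(f,f)}
2. grab(a,d)  →  {at(a), at(d), on(a,c), on(c,a), on(d,a), on(d,d), on(f,f)}
3. grab(c,a)  →  {at(a), at(c), at(d), on(a,a), on(a,c), on(d,a), on(d,d), on(f,f)}
optimal plan length = 3; 3 ≤ 5

Yes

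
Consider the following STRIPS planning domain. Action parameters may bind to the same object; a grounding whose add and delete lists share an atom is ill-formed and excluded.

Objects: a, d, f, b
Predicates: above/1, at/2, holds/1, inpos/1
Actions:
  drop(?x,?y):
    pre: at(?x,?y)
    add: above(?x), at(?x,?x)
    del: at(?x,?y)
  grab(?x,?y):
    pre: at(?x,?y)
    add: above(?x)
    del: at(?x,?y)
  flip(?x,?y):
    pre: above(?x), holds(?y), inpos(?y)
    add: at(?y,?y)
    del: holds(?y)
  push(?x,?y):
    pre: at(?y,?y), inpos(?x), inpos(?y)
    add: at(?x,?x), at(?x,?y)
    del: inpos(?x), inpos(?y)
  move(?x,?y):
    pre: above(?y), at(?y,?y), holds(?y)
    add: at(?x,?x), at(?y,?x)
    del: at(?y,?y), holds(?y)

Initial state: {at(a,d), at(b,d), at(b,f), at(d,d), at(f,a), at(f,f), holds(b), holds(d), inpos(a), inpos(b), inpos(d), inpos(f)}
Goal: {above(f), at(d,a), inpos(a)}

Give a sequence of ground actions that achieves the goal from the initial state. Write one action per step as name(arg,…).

drop(f,a); grab(d,d); push(d,f); move(a,d)

1. drop(f,a)  →  {above(f), at(a,d), at(b,d), at(b,f), at(d,d), at(f,f), holds(b), holds(d), inpos(a), inpos(b), inpos(d), inpos(f)}
2. grab(d,d)  →  {above(d), above(f), at(a,d), at(b,d), at(b,f), at(f,f), holds(b), holds(d), inpos(a), inpos(b), inpos(d), inpos(f)}
3. push(d,f)  →  {above(d), above(f), at(a,d), at(b,d), at(b,f), at(d,d), at(d,f), at(f,f), holds(b), holds(d), inpos(a), inpos(b)}
4. move(a,d)  →  {above(d), above(f), at(a,a), at(a,d), at(b,d), at(b,f), at(d,a), at(d,f), at(f,f), holds(b), inpos(a), inpos(b)}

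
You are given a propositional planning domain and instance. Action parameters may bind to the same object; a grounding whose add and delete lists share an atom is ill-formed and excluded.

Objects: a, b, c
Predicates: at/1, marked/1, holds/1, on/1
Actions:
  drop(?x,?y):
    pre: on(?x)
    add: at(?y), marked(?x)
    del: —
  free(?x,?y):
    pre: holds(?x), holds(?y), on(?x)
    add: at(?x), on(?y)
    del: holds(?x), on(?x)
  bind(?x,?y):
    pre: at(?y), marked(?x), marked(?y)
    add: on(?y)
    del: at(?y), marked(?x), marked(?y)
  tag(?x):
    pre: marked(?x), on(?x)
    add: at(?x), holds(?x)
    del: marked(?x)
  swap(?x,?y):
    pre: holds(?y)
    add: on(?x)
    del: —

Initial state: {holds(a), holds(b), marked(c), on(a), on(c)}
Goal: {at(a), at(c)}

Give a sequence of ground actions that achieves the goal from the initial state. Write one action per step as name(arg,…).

1. drop(a,a)  →  {at(a), holds(a), holds(b), marked(a), marked(c), on(a), on(c)}
2. drop(a,c)  →  {at(a), at(c), holds(a), holds(b), marked(a), marked(c), on(a), on(c)}

drop(a,a); drop(a,c)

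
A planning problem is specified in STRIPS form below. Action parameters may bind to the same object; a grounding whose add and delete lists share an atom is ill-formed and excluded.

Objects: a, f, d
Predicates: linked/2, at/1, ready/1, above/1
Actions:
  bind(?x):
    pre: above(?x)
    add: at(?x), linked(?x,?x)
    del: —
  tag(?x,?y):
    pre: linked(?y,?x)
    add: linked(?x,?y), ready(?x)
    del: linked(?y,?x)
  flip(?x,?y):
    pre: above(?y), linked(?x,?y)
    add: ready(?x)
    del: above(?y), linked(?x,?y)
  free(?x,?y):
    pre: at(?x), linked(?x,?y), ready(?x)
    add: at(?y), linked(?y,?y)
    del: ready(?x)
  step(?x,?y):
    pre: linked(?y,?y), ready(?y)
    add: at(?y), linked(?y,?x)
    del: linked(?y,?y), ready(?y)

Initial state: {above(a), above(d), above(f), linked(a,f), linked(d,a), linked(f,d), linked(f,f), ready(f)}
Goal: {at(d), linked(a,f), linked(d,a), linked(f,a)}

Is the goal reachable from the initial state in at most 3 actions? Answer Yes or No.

Yes

1. bind(d)  →  {above(a), above(d), above(f), at(d), linked(a,f), linked(d,a), linked(d,d), linked(f,d), linked(f,f), ready(f)}
2. step(a,f)  →  {above(a), above(d), above(f), at(d), at(f), linked(a,f), linked(d,a), linked(d,d), linked(f,a), linked(f,d)}
optimal plan length = 2; 2 ≤ 3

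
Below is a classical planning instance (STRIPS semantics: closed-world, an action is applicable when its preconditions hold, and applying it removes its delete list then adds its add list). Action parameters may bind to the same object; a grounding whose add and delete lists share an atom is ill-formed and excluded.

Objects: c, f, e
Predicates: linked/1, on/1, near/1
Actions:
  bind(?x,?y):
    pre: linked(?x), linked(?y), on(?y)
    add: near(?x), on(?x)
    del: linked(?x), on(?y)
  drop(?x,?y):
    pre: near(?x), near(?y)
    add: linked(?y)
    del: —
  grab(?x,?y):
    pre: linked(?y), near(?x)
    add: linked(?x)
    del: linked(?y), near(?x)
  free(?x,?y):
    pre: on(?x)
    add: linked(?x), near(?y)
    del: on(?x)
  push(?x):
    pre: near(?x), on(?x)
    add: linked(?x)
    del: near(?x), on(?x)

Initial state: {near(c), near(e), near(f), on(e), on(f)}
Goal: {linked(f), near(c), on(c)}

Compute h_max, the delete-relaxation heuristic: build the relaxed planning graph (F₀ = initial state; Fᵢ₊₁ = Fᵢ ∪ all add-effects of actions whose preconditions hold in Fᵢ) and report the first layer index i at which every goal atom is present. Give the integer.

2

F0 = init (5 atoms)
F1 = F0 ∪ {linked(c), linked(e), linked(f)}  (8 atoms)
F2 = F1 ∪ {on(c)}  (9 atoms)
goal ⊆ F2  ⇒  h_max = 2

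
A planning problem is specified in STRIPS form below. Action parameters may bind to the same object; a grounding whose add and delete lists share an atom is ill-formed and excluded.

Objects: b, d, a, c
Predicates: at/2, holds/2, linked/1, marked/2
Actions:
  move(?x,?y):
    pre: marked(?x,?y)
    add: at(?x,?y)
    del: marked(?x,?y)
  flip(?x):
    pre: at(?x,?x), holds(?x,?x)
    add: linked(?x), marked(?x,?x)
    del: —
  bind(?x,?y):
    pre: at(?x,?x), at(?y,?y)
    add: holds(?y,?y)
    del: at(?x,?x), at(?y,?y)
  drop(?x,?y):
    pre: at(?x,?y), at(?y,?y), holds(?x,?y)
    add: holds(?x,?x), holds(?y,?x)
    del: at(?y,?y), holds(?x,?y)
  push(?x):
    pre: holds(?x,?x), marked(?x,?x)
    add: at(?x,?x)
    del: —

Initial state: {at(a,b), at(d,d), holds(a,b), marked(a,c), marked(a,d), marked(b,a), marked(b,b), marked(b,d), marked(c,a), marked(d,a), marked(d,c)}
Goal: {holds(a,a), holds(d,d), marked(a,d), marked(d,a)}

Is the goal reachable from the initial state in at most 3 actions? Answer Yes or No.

1. move(b,b)  →  {at(a,b), at(b,b), at(d,d), holds(a,b), marked(a,c), marked(a,d), marked(b,a), marked(b,d), marked(c,a), marked(d,a), marked(d,c)}
2. bind(d,d)  →  {at(a,b), at(b,b), holds(a,b), holds(d,d), marked(a,c), marked(a,d), marked(b,a), marked(b,d), marked(c,a), marked(d,a), marked(d,c)}
3. drop(a,b)  →  {at(a,b), holds(a,a), holds(b,a), holds(d,d), marked(a,c), marked(a,d), marked(b,a), marked(b,d), marked(c,a), marked(d,a), marked(d,c)}
optimal plan length = 3; 3 ≤ 3

Yes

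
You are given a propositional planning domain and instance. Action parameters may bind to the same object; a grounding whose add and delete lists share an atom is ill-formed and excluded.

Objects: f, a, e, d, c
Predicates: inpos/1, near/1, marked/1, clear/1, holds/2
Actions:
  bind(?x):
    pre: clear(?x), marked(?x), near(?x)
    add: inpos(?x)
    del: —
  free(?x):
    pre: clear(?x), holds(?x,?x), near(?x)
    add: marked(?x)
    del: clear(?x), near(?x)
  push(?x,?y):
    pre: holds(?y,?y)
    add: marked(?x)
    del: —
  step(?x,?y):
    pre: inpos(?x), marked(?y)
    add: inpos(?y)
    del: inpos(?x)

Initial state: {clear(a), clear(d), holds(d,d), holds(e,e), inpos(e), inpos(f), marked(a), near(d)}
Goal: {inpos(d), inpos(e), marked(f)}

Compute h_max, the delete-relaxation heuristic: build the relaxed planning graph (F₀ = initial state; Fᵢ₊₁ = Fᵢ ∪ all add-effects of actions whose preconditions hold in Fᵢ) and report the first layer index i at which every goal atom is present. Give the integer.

2

F0 = init (8 atoms)
F1 = F0 ∪ {inpos(a), marked(c), marked(d), marked(e), marked(f)}  (13 atoms)
F2 = F1 ∪ {inpos(c), inpos(d)}  (15 atoms)
goal ⊆ F2  ⇒  h_max = 2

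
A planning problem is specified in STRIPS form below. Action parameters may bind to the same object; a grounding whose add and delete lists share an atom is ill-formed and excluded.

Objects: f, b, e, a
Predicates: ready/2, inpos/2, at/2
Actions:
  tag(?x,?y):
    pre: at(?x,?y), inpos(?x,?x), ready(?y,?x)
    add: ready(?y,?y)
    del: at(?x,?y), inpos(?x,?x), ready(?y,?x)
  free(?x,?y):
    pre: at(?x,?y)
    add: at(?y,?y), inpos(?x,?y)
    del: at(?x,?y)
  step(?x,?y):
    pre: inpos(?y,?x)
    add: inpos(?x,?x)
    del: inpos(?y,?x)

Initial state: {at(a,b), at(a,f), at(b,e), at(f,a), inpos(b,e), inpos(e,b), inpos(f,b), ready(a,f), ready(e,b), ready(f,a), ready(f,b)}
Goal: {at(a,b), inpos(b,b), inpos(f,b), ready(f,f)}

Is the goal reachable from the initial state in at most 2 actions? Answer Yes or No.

No

1. free(f,a)  →  {at(a,a), at(a,b), at(a,f), at(b,e), inpos(b,e), inpos(e,b), inpos(f,a), inpos(f,b), ready(a,f), ready(e,b), ready(f,a), ready(f,b)}
2. step(b,e)  →  {at(a,a), at(a,b), at(a,f), at(b,e), inpos(b,b), inpos(b,e), inpos(f,a), inpos(f,b), ready(a,f), ready(e,b), ready(f,a), ready(f,b)}
3. step(a,f)  →  {at(a,a), at(a,b), at(a,f), at(b,e), inpos(a,a), inpos(b,b), inpos(b,e), inpos(f,b), ready(a,f), ready(e,b), ready(f,a), ready(f,b)}
4. tag(a,f)  →  {at(a,a), at(a,b), at(b,e), inpos(b,b), inpos(b,e), inpos(f,b), ready(a,f), ready(e,b), ready(f,b), ready(f,f)}
optimal plan length = 4; 4 > 2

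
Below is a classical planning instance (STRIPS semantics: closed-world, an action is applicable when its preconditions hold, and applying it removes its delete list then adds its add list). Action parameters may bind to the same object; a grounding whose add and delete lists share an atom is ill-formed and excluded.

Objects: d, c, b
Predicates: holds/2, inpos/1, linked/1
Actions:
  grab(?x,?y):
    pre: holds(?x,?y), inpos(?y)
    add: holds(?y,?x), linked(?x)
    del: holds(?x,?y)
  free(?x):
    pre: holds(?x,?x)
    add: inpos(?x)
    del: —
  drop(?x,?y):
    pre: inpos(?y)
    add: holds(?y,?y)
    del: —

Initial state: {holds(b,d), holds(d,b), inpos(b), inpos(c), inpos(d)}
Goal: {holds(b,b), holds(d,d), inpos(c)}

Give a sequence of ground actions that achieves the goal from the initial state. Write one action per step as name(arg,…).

drop(d,d); drop(d,b)

1. drop(d,d)  →  {holds(b,d), holds(d,b), holds(d,d), inpos(b), inpos(c), inpos(d)}
2. drop(d,b)  →  {holds(b,b), holds(b,d), holds(d,b), holds(d,d), inpos(b), inpos(c), inpos(d)}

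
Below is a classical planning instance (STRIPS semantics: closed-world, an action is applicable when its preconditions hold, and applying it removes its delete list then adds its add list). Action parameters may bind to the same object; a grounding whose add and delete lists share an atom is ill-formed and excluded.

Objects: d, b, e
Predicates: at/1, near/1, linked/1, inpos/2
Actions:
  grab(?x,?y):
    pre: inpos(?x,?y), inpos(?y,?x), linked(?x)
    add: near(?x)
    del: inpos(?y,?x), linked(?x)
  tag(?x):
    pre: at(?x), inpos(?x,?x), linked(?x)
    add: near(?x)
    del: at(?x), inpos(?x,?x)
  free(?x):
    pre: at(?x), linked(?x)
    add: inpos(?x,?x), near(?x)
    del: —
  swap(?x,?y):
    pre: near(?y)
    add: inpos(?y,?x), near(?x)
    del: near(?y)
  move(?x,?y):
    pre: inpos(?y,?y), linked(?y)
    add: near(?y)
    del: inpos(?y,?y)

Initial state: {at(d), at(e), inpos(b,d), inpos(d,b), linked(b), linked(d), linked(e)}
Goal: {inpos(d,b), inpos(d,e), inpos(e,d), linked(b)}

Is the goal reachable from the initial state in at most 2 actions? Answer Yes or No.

No

1. grab(d,b)  →  {at(d), at(e), inpos(d,b), linked(b), linked(e), near(d)}
2. swap(e,d)  →  {at(d), at(e), inpos(d,b), inpos(d,e), linked(b), linked(e), near(e)}
3. swap(d,e)  →  {at(d), at(e), inpos(d,b), inpos(d,e), inpos(e,d), linked(b), linked(e), near(d)}
optimal plan length = 3; 3 > 2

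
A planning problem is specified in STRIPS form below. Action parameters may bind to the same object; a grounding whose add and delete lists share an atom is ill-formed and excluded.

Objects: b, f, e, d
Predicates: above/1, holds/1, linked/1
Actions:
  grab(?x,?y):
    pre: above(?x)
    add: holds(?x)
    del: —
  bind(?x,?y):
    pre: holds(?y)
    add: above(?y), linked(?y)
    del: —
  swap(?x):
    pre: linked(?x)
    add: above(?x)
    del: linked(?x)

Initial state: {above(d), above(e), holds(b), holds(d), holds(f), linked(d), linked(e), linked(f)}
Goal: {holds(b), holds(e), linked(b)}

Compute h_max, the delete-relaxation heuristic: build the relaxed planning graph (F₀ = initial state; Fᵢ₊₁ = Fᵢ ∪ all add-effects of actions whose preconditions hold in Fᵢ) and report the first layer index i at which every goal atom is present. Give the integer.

F0 = init (8 atoms)
F1 = F0 ∪ {above(b), above(f), holds(e), linked(b)}  (12 atoms)
goal ⊆ F1  ⇒  h_max = 1

1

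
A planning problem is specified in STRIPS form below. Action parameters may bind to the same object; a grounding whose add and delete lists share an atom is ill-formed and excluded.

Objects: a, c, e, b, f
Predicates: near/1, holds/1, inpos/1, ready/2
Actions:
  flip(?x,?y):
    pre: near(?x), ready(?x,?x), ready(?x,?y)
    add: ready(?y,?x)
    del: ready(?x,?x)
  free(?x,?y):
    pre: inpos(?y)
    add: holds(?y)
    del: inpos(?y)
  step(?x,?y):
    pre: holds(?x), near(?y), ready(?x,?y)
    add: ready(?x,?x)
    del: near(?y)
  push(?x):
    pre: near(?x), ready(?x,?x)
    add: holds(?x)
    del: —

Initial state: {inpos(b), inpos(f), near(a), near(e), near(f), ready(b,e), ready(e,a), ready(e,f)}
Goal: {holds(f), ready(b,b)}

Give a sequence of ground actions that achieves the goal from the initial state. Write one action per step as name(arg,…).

free(a,b); free(a,f); step(b,e)

1. free(a,b)  →  {holds(b), inpos(f), near(a), near(e), near(f), ready(b,e), ready(e,a), ready(e,f)}
2. free(a,f)  →  {holds(b), holds(f), near(a), near(e), near(f), ready(b,e), ready(e,a), ready(e,f)}
3. step(b,e)  →  {holds(b), holds(f), near(a), near(f), ready(b,b), ready(b,e), ready(e,a), ready(e,f)}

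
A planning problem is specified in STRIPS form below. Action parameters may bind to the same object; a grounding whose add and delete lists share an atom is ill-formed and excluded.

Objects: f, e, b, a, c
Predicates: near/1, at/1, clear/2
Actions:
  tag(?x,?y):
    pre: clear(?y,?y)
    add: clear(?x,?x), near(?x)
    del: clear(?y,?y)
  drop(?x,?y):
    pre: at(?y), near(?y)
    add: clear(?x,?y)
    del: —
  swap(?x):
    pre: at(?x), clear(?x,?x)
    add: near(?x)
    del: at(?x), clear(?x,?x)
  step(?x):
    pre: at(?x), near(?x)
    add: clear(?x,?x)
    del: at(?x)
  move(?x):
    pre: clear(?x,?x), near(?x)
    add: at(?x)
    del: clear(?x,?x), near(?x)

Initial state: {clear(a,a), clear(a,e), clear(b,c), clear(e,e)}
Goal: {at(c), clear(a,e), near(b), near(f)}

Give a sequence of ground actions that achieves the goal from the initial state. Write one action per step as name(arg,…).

tag(f,e); tag(b,f); tag(c,b); move(c)

1. tag(f,e)  →  {clear(a,a), clear(a,e), clear(b,c), clear(f,f), near(f)}
2. tag(b,f)  →  {clear(a,a), clear(a,e), clear(b,b), clear(b,c), near(b), near(f)}
3. tag(c,b)  →  {clear(a,a), clear(a,e), clear(b,c), clear(c,c), near(b), near(c), near(f)}
4. move(c)  →  {at(c), clear(a,a), clear(a,e), clear(b,c), near(b), near(f)}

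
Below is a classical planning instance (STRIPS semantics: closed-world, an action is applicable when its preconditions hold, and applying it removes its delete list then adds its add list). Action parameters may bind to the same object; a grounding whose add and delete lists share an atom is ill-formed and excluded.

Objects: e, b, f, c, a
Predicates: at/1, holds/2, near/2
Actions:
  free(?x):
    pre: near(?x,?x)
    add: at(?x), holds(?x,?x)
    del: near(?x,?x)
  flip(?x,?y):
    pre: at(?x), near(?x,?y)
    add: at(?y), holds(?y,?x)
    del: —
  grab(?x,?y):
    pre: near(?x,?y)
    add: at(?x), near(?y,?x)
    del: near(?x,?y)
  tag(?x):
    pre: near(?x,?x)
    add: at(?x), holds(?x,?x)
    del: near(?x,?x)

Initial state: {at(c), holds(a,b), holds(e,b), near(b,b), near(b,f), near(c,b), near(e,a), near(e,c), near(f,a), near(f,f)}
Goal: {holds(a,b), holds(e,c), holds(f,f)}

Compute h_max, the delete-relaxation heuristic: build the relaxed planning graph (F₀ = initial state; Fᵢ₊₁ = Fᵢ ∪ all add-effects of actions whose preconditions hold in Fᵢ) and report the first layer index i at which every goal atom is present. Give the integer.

F0 = init (10 atoms)
F1 = F0 ∪ {at(b), at(e), at(f), holds(b,b), holds(b,c), holds(f,f), near(a,e), near(a,f), near(b,c), near(c,e), near(f,b)}  (21 atoms)
F2 = F1 ∪ {at(a), holds(a,e), holds(a,f), holds(b,f), holds(c,b), holds(c,e), holds(e,c), holds(f,b)}  (29 atoms)
goal ⊆ F2  ⇒  h_max = 2

2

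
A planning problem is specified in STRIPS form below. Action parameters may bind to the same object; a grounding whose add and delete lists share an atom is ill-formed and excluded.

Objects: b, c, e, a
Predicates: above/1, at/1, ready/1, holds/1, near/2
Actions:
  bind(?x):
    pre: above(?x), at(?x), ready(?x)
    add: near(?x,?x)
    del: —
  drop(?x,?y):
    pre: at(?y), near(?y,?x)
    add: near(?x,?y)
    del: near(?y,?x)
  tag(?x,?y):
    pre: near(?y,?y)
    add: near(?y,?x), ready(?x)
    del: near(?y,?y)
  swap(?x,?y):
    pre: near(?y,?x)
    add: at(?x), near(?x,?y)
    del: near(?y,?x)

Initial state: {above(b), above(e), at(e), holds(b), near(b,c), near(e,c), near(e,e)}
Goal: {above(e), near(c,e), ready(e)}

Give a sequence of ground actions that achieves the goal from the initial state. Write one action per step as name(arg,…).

1. drop(c,e)  →  {above(b), above(e), at(e), holds(b), near(b,c), near(c,e), near(e,e)}
2. tag(b,e)  →  {above(b), above(e), at(e), holds(b), near(b,c), near(c,e), near(e,b), ready(b)}
3. swap(b,e)  →  {above(b), above(e), at(b), at(e), holds(b), near(b,c), near(b,e), near(c,e), ready(b)}
4. bind(b)  →  {above(b), above(e), at(b), at(e), holds(b), near(b,b), near(b,c), near(b,e), near(c,e), ready(b)}
5. tag(e,b)  →  {above(b), above(e), at(b), at(e), holds(b), near(b,c), near(b,e), near(c,e), ready(b), ready(e)}

drop(c,e); tag(b,e); swap(b,e); bind(b); tag(e,b)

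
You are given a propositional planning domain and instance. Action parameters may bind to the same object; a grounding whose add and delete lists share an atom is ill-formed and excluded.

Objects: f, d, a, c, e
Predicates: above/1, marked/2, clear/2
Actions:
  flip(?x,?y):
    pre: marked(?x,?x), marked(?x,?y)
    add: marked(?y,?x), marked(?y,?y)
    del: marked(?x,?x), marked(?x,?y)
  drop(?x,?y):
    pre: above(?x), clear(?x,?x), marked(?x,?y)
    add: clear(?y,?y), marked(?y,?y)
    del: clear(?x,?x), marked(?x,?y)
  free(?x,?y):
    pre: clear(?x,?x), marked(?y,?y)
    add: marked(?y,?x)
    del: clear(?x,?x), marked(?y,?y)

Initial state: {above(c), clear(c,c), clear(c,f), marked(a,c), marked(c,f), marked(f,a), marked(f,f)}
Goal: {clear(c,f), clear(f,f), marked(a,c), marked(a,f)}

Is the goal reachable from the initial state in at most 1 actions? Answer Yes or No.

1. flip(f,a)  →  {above(c), clear(c,c), clear(c,f), marked(a,a), marked(a,c), marked(a,f), marked(c,f)}
2. drop(c,f)  →  {above(c), clear(c,f), clear(f,f), marked(a,a), marked(a,c), marked(a,f), marked(f,f)}
optimal plan length = 2; 2 > 1

No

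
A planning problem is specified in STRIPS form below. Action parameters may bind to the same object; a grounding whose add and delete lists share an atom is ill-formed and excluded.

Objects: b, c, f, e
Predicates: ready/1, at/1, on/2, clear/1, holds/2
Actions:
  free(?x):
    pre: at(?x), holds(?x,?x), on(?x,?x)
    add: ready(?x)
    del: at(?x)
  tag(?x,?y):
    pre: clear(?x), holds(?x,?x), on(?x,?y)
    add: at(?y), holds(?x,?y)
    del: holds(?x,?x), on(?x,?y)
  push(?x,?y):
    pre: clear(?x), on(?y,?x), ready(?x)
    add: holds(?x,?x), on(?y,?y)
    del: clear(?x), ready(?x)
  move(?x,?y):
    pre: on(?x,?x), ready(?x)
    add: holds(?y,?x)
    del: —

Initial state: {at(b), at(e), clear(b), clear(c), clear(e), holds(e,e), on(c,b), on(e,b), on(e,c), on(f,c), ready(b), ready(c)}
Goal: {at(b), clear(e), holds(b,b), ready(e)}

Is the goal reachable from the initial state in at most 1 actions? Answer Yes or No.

1. push(b,e)  →  {at(b), at(e), clear(c), clear(e), holds(b,b), holds(e,e), on(c,b), on(e,b), on(e,c), on(e,e), on(f,c), ready(c)}
2. free(e)  →  {at(b), clear(c), clear(e), holds(b,b), holds(e,e), on(c,b), on(e,b), on(e,c), on(e,e), on(f,c), ready(c), ready(e)}
optimal plan length = 2; 2 > 1

No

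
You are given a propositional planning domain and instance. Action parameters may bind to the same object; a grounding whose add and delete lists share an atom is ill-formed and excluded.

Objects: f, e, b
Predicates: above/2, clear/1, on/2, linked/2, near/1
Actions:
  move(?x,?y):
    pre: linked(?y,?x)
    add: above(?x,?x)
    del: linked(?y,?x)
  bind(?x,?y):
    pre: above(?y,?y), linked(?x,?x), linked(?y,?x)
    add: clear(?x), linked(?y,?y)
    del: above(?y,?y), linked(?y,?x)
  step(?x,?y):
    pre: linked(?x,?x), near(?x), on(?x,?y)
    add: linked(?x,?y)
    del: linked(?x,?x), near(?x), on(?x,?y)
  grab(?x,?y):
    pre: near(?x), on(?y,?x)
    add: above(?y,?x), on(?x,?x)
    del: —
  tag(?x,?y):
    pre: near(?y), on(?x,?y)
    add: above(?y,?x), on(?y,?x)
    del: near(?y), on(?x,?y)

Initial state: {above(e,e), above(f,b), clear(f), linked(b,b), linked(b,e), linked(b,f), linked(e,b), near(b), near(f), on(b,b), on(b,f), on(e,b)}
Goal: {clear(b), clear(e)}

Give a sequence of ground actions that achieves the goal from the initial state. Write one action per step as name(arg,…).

1. bind(b,e)  →  {above(f,b), clear(b), clear(f), linked(b,b), linked(b,e), linked(b,f), linked(e,e), near(b), near(f), on(b,b), on(b,f), on(e,b)}
2. move(b,b)  →  {above(b,b), above(f,b), clear(b), clear(f), linked(b,e), linked(b,f), linked(e,e), near(b), near(f), on(b,b), on(b,f), on(e,b)}
3. bind(e,b)  →  {above(f,b), clear(b), clear(e), clear(f), linked(b,b), linked(b,f), linked(e,e), near(b), near(f), on(b,b), on(b,f), on(e,b)}

bind(b,e); move(b,b); bind(e,b)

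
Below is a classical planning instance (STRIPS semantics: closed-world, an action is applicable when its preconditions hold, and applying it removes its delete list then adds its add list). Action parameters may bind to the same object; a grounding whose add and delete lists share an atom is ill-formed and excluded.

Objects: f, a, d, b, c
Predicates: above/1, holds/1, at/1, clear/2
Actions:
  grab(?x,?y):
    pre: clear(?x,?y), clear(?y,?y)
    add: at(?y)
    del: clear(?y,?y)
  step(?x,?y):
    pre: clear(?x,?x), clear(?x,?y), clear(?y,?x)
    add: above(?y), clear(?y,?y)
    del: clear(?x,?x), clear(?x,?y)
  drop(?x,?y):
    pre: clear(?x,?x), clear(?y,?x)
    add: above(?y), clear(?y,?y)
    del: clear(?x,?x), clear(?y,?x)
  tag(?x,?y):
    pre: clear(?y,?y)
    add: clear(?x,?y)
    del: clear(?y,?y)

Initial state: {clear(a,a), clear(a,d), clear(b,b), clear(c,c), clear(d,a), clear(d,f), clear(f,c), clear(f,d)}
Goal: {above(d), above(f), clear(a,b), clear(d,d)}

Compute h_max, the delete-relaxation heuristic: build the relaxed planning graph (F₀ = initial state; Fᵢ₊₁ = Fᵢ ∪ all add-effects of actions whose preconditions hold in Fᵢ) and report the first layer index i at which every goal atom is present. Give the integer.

F0 = init (8 atoms)
F1 = F0 ∪ {above(d), above(f), at(a), at(b), at(c), clear(a,b), clear(a,c), clear(b,a), clear(b,c), clear(c,a), clear(c,b), clear(d,b), clear(d,c), clear(d,d), clear(f,a), clear(f,b), clear(f,f)}  (25 atoms)
goal ⊆ F1  ⇒  h_max = 1

1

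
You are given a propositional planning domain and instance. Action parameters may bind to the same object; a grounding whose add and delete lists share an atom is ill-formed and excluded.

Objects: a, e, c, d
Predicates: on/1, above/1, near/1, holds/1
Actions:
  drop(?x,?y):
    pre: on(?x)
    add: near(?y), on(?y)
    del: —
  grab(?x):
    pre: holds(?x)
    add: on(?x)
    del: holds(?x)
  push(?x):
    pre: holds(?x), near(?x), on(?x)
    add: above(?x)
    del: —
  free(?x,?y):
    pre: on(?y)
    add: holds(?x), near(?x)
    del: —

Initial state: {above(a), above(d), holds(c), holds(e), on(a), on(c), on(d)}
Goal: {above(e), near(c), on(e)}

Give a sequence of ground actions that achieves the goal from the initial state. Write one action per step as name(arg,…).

1. drop(a,e)  →  {above(a), above(d), holds(c), holds(e), near(e), on(a), on(c), on(d), on(e)}
2. drop(a,c)  →  {above(a), above(d), holds(c), holds(e), near(c), near(e), on(a), on(c), on(d), on(e)}
3. push(e)  →  {above(a), above(d), above(e), holds(c), holds(e), near(c), near(e), on(a), on(c), on(d), on(e)}

drop(a,e); drop(a,c); push(e)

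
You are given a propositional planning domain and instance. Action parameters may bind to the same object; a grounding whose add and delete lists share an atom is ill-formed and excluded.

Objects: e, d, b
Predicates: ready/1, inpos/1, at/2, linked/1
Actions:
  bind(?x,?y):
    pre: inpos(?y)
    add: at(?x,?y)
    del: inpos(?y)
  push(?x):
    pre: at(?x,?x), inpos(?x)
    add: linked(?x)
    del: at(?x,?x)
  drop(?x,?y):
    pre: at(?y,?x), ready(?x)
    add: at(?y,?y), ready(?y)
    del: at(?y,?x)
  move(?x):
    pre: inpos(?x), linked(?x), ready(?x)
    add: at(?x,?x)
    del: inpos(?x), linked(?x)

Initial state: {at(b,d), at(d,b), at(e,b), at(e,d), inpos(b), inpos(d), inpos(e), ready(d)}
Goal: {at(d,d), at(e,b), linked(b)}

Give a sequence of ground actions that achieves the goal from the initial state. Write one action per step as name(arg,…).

bind(d,d); drop(d,b); push(b)

1. bind(d,d)  →  {at(b,d), at(d,b), at(d,d), at(e,b), at(e,d), inpos(b), inpos(e), ready(d)}
2. drop(d,b)  →  {at(b,b), at(d,b), at(d,d), at(e,b), at(e,d), inpos(b), inpos(e), ready(b), ready(d)}
3. push(b)  →  {at(d,b), at(d,d), at(e,b), at(e,d), inpos(b), inpos(e), linked(b), ready(b), ready(d)}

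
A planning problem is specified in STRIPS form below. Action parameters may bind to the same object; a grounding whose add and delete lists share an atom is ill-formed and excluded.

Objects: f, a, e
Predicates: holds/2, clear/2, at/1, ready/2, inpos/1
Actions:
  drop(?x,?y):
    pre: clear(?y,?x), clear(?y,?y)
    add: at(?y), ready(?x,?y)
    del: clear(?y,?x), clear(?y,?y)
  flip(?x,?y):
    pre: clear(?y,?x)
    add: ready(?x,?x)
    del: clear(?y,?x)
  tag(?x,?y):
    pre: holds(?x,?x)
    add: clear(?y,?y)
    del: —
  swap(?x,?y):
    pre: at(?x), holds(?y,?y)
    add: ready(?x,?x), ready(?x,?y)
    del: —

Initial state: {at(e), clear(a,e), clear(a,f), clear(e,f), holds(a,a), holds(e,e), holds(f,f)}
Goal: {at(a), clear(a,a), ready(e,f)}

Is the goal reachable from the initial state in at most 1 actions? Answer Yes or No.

No

1. tag(f,a)  →  {at(e), clear(a,a), clear(a,e), clear(a,f), clear(e,f), holds(a,a), holds(e,e), holds(f,f)}
2. drop(f,a)  →  {at(a), at(e), clear(a,e), clear(e,f), holds(a,a), holds(e,e), holds(f,f), ready(f,a)}
3. tag(f,a)  →  {at(a), at(e), clear(a,a), clear(a,e), clear(e,f), holds(a,a), holds(e,e), holds(f,f), ready(f,a)}
4. swap(e,f)  →  {at(a), at(e), clear(a,a), clear(a,e), clear(e,f), holds(a,a), holds(e,e), holds(f,f), ready(e,e), ready(e,f), ready(f,a)}
optimal plan length = 4; 4 > 1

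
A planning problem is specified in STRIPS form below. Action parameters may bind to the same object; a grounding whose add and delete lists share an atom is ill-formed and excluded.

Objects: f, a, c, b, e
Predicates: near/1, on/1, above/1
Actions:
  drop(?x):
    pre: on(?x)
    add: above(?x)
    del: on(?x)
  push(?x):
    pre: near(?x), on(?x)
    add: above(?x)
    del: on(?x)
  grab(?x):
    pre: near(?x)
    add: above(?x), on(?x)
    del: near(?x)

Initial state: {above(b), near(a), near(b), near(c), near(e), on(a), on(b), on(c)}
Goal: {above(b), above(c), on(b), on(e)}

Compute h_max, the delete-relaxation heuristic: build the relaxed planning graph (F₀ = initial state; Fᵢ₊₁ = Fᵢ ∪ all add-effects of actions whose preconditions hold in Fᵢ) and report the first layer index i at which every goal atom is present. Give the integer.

F0 = init (8 atoms)
F1 = F0 ∪ {above(a), above(c), above(e), on(e)}  (12 atoms)
goal ⊆ F1  ⇒  h_max = 1

1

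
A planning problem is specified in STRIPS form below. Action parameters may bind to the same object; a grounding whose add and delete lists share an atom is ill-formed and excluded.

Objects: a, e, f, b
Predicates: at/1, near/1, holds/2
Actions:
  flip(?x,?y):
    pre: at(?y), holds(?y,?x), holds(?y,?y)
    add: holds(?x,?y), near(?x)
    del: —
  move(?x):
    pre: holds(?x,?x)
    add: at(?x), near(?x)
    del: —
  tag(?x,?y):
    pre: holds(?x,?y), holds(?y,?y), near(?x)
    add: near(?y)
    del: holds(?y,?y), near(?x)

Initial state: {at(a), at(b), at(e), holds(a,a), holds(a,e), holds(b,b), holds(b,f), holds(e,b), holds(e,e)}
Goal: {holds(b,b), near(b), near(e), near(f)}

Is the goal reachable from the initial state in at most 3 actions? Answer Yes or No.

1. flip(e,a)  →  {at(a), at(b), at(e), holds(a,a), holds(a,e), holds(b,b), holds(b,f), holds(e,a), holds(e,b), holds(e,e), near(e)}
2. flip(f,b)  →  {at(a), at(b), at(e), holds(a,a), holds(a,e), holds(b,b), holds(b,f), holds(e,a), holds(e,b), holds(e,e), holds(f,b), near(e), near(f)}
3. flip(b,e)  →  {at(a), at(b), at(e), holds(a,a), holds(a,e), holds(b,b), holds(b,e), holds(b,f), holds(e,a), holds(e,b), holds(e,e), holds(f,b), near(b), near(e), near(f)}
optimal plan length = 3; 3 ≤ 3

Yes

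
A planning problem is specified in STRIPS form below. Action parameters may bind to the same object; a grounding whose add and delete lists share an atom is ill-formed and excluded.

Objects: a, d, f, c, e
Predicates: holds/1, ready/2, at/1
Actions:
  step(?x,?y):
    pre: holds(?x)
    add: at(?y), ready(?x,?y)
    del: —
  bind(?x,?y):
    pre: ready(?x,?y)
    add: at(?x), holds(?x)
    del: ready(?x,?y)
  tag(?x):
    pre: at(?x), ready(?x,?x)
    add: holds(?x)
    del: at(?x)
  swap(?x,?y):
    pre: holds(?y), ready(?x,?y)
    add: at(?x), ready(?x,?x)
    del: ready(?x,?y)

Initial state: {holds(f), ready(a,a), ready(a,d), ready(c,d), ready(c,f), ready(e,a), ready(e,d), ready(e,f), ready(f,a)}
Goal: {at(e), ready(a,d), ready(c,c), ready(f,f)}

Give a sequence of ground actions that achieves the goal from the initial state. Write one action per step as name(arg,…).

step(f,f); step(f,e); swap(c,f)

1. step(f,f)  →  {at(f), holds(f), ready(a,a), ready(a,d), ready(c,d), ready(c,f), ready(e,a), ready(e,d), ready(e,f), ready(f,a), ready(f,f)}
2. step(f,e)  →  {at(e), at(f), holds(f), ready(a,a), ready(a,d), ready(c,d), ready(c,f), ready(e,a), ready(e,d), ready(e,f), ready(f,a), ready(f,e), ready(f,f)}
3. swap(c,f)  →  {at(c), at(e), at(f), holds(f), ready(a,a), ready(a,d), ready(c,c), ready(c,d), ready(e,a), ready(e,d), ready(e,f), ready(f,a), ready(f,e), ready(f,f)}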